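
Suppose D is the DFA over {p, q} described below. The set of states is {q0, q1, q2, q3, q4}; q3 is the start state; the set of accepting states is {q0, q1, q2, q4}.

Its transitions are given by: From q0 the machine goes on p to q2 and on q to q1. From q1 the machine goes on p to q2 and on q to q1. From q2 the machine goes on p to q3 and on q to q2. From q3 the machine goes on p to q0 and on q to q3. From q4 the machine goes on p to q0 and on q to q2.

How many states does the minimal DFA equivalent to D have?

States {q4} cannot be reached from the start state, so discard them.
Start with accepting vs non-accepting: {q0,q1,q2} | {q3}.
Refine {q0,q1,q2} on symbol p: members go to different blocks, giving {q0,q1} and {q2}.
The partition is now stable with 3 blocks: {q0,q1} | {q3} | {q2}.

3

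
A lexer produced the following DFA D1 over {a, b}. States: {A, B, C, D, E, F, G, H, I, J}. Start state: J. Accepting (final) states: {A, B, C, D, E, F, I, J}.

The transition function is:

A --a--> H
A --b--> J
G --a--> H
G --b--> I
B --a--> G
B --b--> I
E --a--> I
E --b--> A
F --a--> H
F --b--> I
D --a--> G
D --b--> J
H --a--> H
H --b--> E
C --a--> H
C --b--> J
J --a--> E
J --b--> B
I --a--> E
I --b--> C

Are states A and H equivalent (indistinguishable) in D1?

No

Reachable states from the start: {A,B,C,E,G,H,I,J}. Unreachable: {D,F} — drop them.
Start with accepting vs non-accepting: {A,B,C,E,I,J} | {G,H}.
On input a, block {A,B,C,E,I,J} splits into {A,B,C} and {E,I,J}.
The partition is now stable with 3 blocks: {A,B,C} | {G,H} | {E,I,J}.
A and H end up in different blocks, so they are distinguishable. For instance, the string 'ε' is accepted from only A.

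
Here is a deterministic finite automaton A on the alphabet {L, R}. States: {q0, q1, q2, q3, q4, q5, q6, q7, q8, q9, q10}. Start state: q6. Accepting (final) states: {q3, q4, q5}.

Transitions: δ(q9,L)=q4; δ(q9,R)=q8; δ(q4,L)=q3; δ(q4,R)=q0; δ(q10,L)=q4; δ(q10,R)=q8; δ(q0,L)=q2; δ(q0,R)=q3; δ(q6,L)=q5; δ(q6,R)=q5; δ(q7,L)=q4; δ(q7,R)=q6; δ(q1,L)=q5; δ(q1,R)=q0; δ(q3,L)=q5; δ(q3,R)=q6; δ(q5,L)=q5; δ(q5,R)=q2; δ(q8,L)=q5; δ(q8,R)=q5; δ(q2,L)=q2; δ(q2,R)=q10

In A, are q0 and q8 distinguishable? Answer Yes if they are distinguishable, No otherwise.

Yes

Reachable states from the start: {q0,q2,q3,q4,q5,q6,q8,q10}. Unreachable: {q1,q7,q9} — drop them.
Start with accepting vs non-accepting: {q3,q4,q5} | {q0,q2,q6,q8,q10}.
Refine {q0,q2,q6,q8,q10} on symbol L: members go to different blocks, giving {q6,q8,q10} and {q0,q2}.
Refine {q3,q4,q5} on symbol R: members go to different blocks, giving {q4,q5} and {q3}.
Split {q4,q5} by δ(·,L) → {q4} and {q5}.
Split {q6,q8,q10} by δ(·,L) → {q6,q8} and {q10}.
Refine {q0,q2} on symbol R: members go to different blocks, giving {q0} and {q2}.
Stable partition: {q4} | {q6,q8} | {q0} | {q3} | {q5} | {q10} | {q2} — 7 equivalence classes.
q0 and q8 end up in different blocks, so they are distinguishable. For instance, the string 'L' is accepted from only q8.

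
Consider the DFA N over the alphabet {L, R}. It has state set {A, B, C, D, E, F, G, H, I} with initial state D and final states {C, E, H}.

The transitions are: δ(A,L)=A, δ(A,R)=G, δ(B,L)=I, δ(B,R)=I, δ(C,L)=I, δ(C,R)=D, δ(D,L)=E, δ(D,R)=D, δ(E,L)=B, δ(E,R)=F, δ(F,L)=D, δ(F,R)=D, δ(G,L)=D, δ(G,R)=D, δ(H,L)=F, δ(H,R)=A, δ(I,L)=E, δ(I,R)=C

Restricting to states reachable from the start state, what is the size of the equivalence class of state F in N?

Reachable states from the start: {B,C,D,E,F,I}. Unreachable: {A,G,H} — drop them.
Start with accepting vs non-accepting: {C,E} | {B,D,F,I}.
Split {B,D,F,I} by δ(·,L) → {B,F} and {D,I}.
Split {C,E} by δ(·,L) → {C} and {E}.
Refine {D,I} on symbol R: members go to different blocks, giving {D} and {I}.
Split {B,F} by δ(·,L) → {B} and {F}.
No further refinement is possible. Final partition (6 blocks): {C} | {B} | {D} | {E} | {I} | {F}.
State F belongs to the block {F}, which has 1 states.

1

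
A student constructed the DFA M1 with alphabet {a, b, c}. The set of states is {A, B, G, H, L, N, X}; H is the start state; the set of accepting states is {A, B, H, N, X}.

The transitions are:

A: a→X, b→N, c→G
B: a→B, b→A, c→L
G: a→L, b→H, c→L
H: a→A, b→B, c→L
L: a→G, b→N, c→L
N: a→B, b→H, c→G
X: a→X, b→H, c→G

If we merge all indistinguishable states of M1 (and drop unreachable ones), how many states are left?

2

P0 = {A,B,H,N,X} | {G,L}.
No further refinement is possible. Final partition (2 blocks): {A,B,H,N,X} | {G,L}.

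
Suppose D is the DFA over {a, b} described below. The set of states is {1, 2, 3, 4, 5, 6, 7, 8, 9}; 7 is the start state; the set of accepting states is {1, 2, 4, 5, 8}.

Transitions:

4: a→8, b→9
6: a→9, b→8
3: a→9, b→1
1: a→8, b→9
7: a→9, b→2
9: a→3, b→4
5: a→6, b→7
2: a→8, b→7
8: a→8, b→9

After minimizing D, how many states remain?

Reachable states from the start: {1,2,3,4,7,8,9}. Unreachable: {5,6} — drop them.
Start with accepting vs non-accepting: {1,2,4,8} | {3,7,9}.
Stable partition: {1,2,4,8} | {3,7,9} — 2 equivalence classes.

2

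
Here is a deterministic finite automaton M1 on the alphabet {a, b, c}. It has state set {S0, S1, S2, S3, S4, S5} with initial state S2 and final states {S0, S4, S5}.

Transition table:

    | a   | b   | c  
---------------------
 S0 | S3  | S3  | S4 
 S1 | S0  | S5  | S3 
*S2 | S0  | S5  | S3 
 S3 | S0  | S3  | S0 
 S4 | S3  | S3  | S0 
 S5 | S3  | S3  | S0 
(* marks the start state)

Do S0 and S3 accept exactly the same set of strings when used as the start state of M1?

Reachable states from the start: {S0,S2,S3,S4,S5}. Unreachable: {S1} — drop them.
P0 = {S0,S4,S5} | {S2,S3}.
On input b, block {S2,S3} splits into {S2} and {S3}.
The partition is now stable with 3 blocks: {S0,S4,S5} | {S2} | {S3}.
S0 and S3 end up in different blocks, so they are distinguishable. For instance, the string 'ε' is accepted from only S0.

No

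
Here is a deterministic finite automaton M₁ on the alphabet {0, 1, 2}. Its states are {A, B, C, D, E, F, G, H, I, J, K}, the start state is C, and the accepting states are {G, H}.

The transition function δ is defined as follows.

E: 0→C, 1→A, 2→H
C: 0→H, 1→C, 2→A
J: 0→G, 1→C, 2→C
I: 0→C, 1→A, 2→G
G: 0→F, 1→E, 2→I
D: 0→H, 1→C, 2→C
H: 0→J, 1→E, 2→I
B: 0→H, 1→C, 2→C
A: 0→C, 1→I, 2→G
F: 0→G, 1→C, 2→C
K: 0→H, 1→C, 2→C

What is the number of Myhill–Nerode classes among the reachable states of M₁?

4

Reachable states from the start: {A,C,E,F,G,H,I,J}. Unreachable: {B,D,K} — drop them.
Initial partition by acceptance: {G,H} | {A,C,E,F,I,J}.
On input 0, block {A,C,E,F,I,J} splits into {A,E,I} and {C,F,J}.
Split {C,F,J} by δ(·,2) → {F,J} and {C}.
Stable partition: {G,H} | {A,E,I} | {F,J} | {C} — 4 equivalence classes.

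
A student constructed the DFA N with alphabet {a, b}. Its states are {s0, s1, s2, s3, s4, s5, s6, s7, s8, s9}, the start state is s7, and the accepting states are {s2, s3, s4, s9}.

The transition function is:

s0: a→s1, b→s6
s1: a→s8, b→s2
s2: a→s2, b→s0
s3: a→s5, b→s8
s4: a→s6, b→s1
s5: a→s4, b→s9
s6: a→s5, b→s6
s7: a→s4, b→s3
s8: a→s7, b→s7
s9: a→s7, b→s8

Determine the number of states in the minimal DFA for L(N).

Initial partition by acceptance: {s2,s3,s4,s9} | {s0,s1,s5,s6,s7,s8}.
On input a, block {s2,s3,s4,s9} splits into {s3,s4,s9} and {s2}.
Split {s0,s1,s5,s6,s7,s8} by δ(·,a) → {s0,s1,s6,s8} and {s5,s7}.
Refine {s3,s4,s9} on symbol a: members go to different blocks, giving {s3,s9} and {s4}.
On input a, block {s0,s1,s6,s8} splits into {s0,s1} and {s6,s8}.
Refine {s0,s1} on symbol a: members go to different blocks, giving {s0} and {s1}.
Refine {s6,s8} on symbol b: members go to different blocks, giving {s6} and {s8}.
The partition is now stable with 8 blocks: {s3,s9} | {s0} | {s2} | {s5,s7} | {s4} | {s6} | {s1} | {s8}.

8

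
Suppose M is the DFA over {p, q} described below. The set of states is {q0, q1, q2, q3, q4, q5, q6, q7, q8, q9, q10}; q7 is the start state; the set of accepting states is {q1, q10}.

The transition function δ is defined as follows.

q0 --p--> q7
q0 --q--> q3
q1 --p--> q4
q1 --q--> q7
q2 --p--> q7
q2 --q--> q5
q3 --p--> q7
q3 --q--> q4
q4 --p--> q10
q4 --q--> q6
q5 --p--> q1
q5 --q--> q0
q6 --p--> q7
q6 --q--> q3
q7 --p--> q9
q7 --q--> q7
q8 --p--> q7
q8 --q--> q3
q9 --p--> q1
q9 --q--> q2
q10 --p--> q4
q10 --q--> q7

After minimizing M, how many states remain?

6

States {q8} cannot be reached from the start state, so discard them.
Initial partition by acceptance: {q1,q10} | {q0,q2,q3,q4,q5,q6,q7,q9}.
Split {q0,q2,q3,q4,q5,q6,q7,q9} by δ(·,p) → {q0,q2,q3,q6,q7} and {q4,q5,q9}.
Split {q0,q2,q3,q6,q7} by δ(·,p) → {q0,q2,q3,q6} and {q7}.
On input q, block {q0,q2,q3,q6} splits into {q0,q6} and {q2,q3}.
Split {q4,q5,q9} by δ(·,q) → {q4,q5} and {q9}.
Stable partition: {q1,q10} | {q0,q6} | {q4,q5} | {q7} | {q2,q3} | {q9} — 6 equivalence classes.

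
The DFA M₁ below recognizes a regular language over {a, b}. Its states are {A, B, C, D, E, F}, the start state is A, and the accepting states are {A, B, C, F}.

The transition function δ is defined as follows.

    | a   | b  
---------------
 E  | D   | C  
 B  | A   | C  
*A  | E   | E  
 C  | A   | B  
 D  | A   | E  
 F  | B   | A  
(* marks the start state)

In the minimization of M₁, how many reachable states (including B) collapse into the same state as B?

2

Reachable states from the start: {A,B,C,D,E}. Unreachable: {F} — drop them.
P0 = {A,B,C} | {D,E}.
On input a, block {A,B,C} splits into {B,C} and {A}.
Split {D,E} by δ(·,a) → {D} and {E}.
No further refinement is possible. Final partition (4 blocks): {B,C} | {D} | {A} | {E}.
The equivalence class containing B is {B,C}, of size 2.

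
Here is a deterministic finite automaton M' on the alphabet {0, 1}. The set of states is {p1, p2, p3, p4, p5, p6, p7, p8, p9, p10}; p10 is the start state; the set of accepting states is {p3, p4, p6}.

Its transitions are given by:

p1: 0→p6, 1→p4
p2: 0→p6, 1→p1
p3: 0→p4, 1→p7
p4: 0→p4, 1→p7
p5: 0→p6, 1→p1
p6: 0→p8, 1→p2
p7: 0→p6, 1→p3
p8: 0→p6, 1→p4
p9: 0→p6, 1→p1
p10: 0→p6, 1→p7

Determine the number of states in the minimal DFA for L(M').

4

Reachable states from the start: {p1,p2,p3,p4,p6,p7,p8,p10}. Unreachable: {p5,p9} — drop them.
Start with accepting vs non-accepting: {p3,p4,p6} | {p1,p2,p7,p8,p10}.
On input 0, block {p3,p4,p6} splits into {p3,p4} and {p6}.
On input 1, block {p1,p2,p7,p8,p10} splits into {p1,p7,p8} and {p2,p10}.
No further refinement is possible. Final partition (4 blocks): {p3,p4} | {p1,p7,p8} | {p6} | {p2,p10}.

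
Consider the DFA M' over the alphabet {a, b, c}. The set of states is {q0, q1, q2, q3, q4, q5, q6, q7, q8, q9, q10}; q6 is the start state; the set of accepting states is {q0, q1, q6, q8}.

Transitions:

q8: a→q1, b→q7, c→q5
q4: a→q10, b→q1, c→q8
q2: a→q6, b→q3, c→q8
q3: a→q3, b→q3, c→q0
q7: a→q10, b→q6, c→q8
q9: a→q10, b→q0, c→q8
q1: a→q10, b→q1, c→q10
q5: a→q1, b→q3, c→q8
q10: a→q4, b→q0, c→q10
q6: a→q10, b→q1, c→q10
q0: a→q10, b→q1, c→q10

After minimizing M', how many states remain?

6

First remove the unreachable states {q2,q9}; 9 states remain.
P0 = {q0,q1,q6,q8} | {q3,q4,q5,q7,q10}.
Split {q0,q1,q6,q8} by δ(·,a) → {q0,q1,q6} and {q8}.
Refine {q3,q4,q5,q7,q10} on symbol a: members go to different blocks, giving {q3,q4,q7,q10} and {q5}.
Split {q3,q4,q7,q10} by δ(·,b) → {q4,q7,q10} and {q3}.
On input c, block {q4,q7,q10} splits into {q4,q7} and {q10}.
Stable partition: {q0,q1,q6} | {q4,q7} | {q8} | {q5} | {q3} | {q10} — 6 equivalence classes.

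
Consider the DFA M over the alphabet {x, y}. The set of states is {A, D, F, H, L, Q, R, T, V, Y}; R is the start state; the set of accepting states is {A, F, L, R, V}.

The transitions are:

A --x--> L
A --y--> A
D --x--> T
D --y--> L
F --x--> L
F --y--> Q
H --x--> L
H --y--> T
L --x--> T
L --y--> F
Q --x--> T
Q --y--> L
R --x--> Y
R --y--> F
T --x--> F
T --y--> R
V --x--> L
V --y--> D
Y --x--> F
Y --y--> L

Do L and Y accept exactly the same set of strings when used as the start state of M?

No

Reachable states from the start: {F,L,Q,R,T,Y}. Unreachable: {A,D,H,V} — drop them.
Start with accepting vs non-accepting: {F,L,R} | {Q,T,Y}.
Refine {F,L,R} on symbol x: members go to different blocks, giving {L,R} and {F}.
On input x, block {Q,T,Y} splits into {T,Y} and {Q}.
Stable partition: {L,R} | {T,Y} | {F} | {Q} — 4 equivalence classes.
L and Y end up in different blocks, so they are distinguishable. For instance, the string 'ε' is accepted from only L.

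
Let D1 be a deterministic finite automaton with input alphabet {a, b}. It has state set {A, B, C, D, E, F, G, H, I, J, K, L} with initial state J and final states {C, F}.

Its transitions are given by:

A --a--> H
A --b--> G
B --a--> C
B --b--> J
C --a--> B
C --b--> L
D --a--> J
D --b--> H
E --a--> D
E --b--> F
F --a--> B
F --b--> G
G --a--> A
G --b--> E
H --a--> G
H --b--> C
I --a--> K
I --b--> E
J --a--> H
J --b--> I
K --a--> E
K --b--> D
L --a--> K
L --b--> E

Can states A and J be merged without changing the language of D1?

Yes

Every state is reachable, so we keep all 12.
Start with accepting vs non-accepting: {C,F} | {A,B,D,E,G,H,I,J,K,L}.
On input a, block {A,B,D,E,G,H,I,J,K,L} splits into {A,D,E,G,H,I,J,K,L} and {B}.
Refine {A,D,E,G,H,I,J,K,L} on symbol b: members go to different blocks, giving {A,D,G,I,J,K,L} and {E,H}.
Split {A,D,G,I,J,K,L} by δ(·,a) → {D,G,I,L} and {A,J,K}.
Stable partition: {C,F} | {D,G,I,L} | {B} | {E,H} | {A,J,K} — 5 equivalence classes.
A and J lie in the same block of the stable partition, so they are equivalent — no string distinguishes them.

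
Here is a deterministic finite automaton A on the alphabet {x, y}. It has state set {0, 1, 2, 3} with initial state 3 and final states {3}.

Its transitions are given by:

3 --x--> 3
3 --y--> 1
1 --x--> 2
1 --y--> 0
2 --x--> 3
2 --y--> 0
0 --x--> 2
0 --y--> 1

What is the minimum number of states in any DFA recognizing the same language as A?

3

P0 = {3} | {0,1,2}.
On input x, block {0,1,2} splits into {0,1} and {2}.
Stable partition: {3} | {0,1} | {2} — 3 equivalence classes.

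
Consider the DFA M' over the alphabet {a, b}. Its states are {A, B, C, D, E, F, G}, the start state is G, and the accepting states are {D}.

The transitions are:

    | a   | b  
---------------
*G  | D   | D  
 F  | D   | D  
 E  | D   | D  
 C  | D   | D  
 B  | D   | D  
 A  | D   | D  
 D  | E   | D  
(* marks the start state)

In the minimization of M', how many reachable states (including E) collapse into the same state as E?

States {A,B,C,F} cannot be reached from the start state, so discard them.
P0 = {D} | {E,G}.
The partition is now stable with 2 blocks: {D} | {E,G}.
State E belongs to the block {E,G}, which has 2 states.

2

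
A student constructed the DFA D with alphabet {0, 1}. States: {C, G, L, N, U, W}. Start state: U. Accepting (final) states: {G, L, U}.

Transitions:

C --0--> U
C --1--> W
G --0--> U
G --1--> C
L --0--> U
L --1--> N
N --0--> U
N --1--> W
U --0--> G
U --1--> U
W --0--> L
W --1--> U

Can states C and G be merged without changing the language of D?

No

Every state is reachable, so we keep all 6.
P0 = {G,L,U} | {C,N,W}.
On input 1, block {G,L,U} splits into {G,L} and {U}.
Refine {C,N,W} on symbol 0: members go to different blocks, giving {C,N} and {W}.
The partition is now stable with 4 blocks: {G,L} | {C,N} | {U} | {W}.
C and G end up in different blocks, so they are distinguishable. For instance, the string 'ε' is accepted from only G.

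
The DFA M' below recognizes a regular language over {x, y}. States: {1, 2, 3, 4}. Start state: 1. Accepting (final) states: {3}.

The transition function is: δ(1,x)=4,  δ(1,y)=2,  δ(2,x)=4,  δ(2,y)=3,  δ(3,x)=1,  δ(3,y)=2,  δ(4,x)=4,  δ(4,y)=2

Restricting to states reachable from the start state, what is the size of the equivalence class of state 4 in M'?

All states are reachable from the start state.
P0 = {3} | {1,2,4}.
On input y, block {1,2,4} splits into {1,4} and {2}.
No further refinement is possible. Final partition (3 blocks): {3} | {1,4} | {2}.
The equivalence class containing 4 is {1,4}, of size 2.

2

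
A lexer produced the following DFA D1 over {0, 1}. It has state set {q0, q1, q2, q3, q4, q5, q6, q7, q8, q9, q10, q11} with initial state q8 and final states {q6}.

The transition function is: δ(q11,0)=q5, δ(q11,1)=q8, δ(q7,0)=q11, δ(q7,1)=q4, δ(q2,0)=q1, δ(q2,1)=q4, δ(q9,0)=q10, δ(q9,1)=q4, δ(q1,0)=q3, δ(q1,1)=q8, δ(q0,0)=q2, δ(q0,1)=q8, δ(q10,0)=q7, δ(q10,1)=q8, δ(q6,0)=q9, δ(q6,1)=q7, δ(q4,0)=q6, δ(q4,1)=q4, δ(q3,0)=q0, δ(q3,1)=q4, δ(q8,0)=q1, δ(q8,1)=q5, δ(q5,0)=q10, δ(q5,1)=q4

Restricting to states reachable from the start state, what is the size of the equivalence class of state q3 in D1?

5

All states are reachable from the start state.
Start with accepting vs non-accepting: {q6} | {q0,q1,q2,q3,q4,q5,q7,q8,q9,q10,q11}.
Split {q0,q1,q2,q3,q4,q5,q7,q8,q9,q10,q11} by δ(·,0) → {q0,q1,q2,q3,q5,q7,q8,q9,q10,q11} and {q4}.
On input 1, block {q0,q1,q2,q3,q5,q7,q8,q9,q10,q11} splits into {q0,q1,q8,q10,q11} and {q2,q3,q5,q7,q9}.
Refine {q0,q1,q8,q10,q11} on symbol 0: members go to different blocks, giving {q0,q1,q10,q11} and {q8}.
Stable partition: {q6} | {q0,q1,q10,q11} | {q4} | {q2,q3,q5,q7,q9} | {q8} — 5 equivalence classes.
State q3 belongs to the block {q2,q3,q5,q7,q9}, which has 5 states.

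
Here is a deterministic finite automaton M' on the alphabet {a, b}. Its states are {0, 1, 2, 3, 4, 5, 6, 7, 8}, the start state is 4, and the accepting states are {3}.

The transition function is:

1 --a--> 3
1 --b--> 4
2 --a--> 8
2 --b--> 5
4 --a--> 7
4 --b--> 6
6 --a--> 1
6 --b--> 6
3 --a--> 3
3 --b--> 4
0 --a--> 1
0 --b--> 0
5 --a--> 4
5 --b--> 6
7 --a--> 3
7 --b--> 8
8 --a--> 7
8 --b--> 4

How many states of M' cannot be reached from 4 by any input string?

3

BFS from 4 reaches {1, 3, 4, 6, 7, 8}; the 3 state(s) 0, 2, 5 are never visited.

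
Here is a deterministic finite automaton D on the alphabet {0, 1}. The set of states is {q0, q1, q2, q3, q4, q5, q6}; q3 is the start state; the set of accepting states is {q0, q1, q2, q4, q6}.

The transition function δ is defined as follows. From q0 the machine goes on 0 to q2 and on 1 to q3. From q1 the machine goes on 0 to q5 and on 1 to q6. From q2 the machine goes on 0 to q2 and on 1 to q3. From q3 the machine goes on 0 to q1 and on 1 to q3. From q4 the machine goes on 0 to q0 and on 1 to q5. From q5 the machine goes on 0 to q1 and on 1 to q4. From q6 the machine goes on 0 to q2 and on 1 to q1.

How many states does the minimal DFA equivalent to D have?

6

P0 = {q0,q1,q2,q4,q6} | {q3,q5}.
Refine {q0,q1,q2,q4,q6} on symbol 0: members go to different blocks, giving {q0,q2,q4,q6} and {q1}.
On input 1, block {q0,q2,q4,q6} splits into {q0,q2,q4} and {q6}.
Refine {q3,q5} on symbol 1: members go to different blocks, giving {q3} and {q5}.
On input 1, block {q0,q2,q4} splits into {q0,q2} and {q4}.
The partition is now stable with 6 blocks: {q0,q2} | {q3} | {q1} | {q6} | {q5} | {q4}.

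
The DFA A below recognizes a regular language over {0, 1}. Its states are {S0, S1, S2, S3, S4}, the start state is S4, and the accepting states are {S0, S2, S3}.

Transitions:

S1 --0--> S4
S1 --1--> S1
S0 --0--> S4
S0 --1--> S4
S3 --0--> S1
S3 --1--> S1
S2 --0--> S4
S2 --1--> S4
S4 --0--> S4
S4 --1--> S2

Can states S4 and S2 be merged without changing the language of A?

No

Reachable states from the start: {S2,S4}. Unreachable: {S0,S1,S3} — drop them.
P0 = {S2} | {S4}.
Stable partition: {S2} | {S4} — 2 equivalence classes.
S4 and S2 end up in different blocks, so they are distinguishable. For instance, the string 'ε' is accepted from only S2.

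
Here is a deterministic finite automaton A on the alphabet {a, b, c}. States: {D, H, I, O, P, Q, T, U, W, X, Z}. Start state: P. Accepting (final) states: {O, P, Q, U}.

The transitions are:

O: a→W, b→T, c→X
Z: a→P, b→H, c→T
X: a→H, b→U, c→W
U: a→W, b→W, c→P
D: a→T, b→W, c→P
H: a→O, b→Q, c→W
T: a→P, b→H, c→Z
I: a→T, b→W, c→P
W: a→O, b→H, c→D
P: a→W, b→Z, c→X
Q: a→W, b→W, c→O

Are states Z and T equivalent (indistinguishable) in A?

Yes

States {I} cannot be reached from the start state, so discard them.
P0 = {O,P,Q,U} | {D,H,T,W,X,Z}.
On input c, block {O,P,Q,U} splits into {Q,U} and {O,P}.
Refine {D,H,T,W,X,Z} on symbol a: members go to different blocks, giving {H,T,W,Z} and {D,X}.
Split {H,T,W,Z} by δ(·,b) → {T,W,Z} and {H}.
Split {T,W,Z} by δ(·,c) → {T,Z} and {W}.
Split {D,X} by δ(·,a) → {D} and {X}.
Stable partition: {Q,U} | {T,Z} | {O,P} | {D} | {H} | {W} | {X} — 7 equivalence classes.
Z and T lie in the same block of the stable partition, so they are equivalent — no string distinguishes them.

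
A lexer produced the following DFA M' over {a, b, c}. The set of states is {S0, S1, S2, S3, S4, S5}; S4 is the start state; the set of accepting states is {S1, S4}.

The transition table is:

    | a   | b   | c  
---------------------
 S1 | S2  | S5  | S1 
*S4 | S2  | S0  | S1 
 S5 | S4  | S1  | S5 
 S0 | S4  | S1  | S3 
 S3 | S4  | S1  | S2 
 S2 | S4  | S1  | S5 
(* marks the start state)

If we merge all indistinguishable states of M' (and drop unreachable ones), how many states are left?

2

All states are reachable from the start state.
P0 = {S1,S4} | {S0,S2,S3,S5}.
Stable partition: {S1,S4} | {S0,S2,S3,S5} — 2 equivalence classes.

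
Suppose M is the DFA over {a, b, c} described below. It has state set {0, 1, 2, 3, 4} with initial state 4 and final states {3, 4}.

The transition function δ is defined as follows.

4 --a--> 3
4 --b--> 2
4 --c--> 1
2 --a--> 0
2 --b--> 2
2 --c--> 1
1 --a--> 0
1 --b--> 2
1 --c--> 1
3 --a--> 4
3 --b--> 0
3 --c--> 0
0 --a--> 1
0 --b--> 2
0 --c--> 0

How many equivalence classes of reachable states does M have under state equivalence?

2

Every state is reachable, so we keep all 5.
Initial partition by acceptance: {3,4} | {0,1,2}.
No further refinement is possible. Final partition (2 blocks): {3,4} | {0,1,2}.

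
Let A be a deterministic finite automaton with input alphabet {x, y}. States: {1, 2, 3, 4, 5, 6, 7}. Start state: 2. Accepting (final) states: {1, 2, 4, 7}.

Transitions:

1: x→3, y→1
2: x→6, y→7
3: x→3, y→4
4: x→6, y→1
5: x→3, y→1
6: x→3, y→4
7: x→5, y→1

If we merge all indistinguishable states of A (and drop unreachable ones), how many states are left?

2

P0 = {1,2,4,7} | {3,5,6}.
The partition is now stable with 2 blocks: {1,2,4,7} | {3,5,6}.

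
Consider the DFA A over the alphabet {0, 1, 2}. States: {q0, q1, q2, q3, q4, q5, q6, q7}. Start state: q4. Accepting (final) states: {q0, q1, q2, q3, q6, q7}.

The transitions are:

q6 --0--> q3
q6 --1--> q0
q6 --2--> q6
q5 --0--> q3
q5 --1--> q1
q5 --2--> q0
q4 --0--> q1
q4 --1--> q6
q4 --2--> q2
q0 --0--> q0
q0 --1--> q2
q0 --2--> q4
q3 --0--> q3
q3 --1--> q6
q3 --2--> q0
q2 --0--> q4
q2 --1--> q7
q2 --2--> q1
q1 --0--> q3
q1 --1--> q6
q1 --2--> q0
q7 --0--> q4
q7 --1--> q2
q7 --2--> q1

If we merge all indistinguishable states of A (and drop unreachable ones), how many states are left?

5

States {q5} cannot be reached from the start state, so discard them.
Initial partition by acceptance: {q0,q1,q2,q3,q6,q7} | {q4}.
Split {q0,q1,q2,q3,q6,q7} by δ(·,0) → {q0,q1,q3,q6} and {q2,q7}.
Refine {q0,q1,q3,q6} on symbol 1: members go to different blocks, giving {q1,q3,q6} and {q0}.
Split {q1,q3,q6} by δ(·,1) → {q1,q3} and {q6}.
The partition is now stable with 5 blocks: {q1,q3} | {q4} | {q2,q7} | {q0} | {q6}.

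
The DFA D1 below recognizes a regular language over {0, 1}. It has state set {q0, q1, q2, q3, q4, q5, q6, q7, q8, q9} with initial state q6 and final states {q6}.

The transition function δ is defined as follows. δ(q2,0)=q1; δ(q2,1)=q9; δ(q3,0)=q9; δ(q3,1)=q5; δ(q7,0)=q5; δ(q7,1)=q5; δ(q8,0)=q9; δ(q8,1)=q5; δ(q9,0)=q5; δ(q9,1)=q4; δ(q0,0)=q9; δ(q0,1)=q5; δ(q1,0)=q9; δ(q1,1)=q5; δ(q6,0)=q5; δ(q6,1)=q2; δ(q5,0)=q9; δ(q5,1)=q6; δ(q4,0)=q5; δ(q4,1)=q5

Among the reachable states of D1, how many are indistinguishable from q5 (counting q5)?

1

Reachable states from the start: {q1,q2,q4,q5,q6,q9}. Unreachable: {q0,q3,q7,q8} — drop them.
Initial partition by acceptance: {q6} | {q1,q2,q4,q5,q9}.
On input 1, block {q1,q2,q4,q5,q9} splits into {q1,q2,q4,q9} and {q5}.
On input 0, block {q1,q2,q4,q9} splits into {q1,q2} and {q4,q9}.
Refine {q1,q2} on symbol 0: members go to different blocks, giving {q1} and {q2}.
Refine {q4,q9} on symbol 1: members go to different blocks, giving {q4} and {q9}.
Stable partition: {q6} | {q1} | {q5} | {q4} | {q2} | {q9} — 6 equivalence classes.
The equivalence class containing q5 is {q5}, of size 1.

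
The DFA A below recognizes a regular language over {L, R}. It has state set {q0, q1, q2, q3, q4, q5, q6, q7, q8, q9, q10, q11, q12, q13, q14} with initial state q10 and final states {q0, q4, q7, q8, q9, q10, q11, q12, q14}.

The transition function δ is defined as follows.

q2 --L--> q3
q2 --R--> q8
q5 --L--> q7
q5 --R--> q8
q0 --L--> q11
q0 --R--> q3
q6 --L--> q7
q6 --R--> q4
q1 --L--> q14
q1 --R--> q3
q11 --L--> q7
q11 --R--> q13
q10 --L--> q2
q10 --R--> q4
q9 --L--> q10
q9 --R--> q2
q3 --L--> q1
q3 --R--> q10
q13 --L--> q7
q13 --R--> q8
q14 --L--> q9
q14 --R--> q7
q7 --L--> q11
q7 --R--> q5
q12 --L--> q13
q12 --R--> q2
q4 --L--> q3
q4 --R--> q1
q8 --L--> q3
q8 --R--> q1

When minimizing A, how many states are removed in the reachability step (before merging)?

Starting at q10 and following transitions, the reachable set is {q1, q2, q3, q4, q5, q7, q8, q9, q10, q11, q13, q14}. That leaves q0, q6, q12 unreachable — 3 in total.

3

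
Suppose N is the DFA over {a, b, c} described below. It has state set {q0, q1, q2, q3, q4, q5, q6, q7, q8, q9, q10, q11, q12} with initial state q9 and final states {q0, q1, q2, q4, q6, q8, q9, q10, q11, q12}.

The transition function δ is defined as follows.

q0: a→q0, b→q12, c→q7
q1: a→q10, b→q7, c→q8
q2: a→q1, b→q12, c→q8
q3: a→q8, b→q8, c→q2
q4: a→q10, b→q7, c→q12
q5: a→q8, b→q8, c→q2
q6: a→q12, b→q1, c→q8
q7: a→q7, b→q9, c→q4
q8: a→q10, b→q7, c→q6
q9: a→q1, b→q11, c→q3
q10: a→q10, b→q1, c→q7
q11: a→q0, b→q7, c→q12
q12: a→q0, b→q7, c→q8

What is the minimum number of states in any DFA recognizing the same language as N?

First remove the unreachable states {q5}; 12 states remain.
P0 = {q0,q1,q2,q4,q6,q8,q9,q10,q11,q12} | {q3,q7}.
On input b, block {q0,q1,q2,q4,q6,q8,q9,q10,q11,q12} splits into {q0,q2,q6,q9,q10} and {q1,q4,q8,q11,q12}.
Refine {q0,q2,q6,q9,q10} on symbol a: members go to different blocks, giving {q2,q6,q9} and {q0,q10}.
Split {q2,q6,q9} by δ(·,c) → {q2,q6} and {q9}.
Split {q3,q7} by δ(·,a) → {q3} and {q7}.
Split {q1,q4,q8,q11,q12} by δ(·,c) → {q1,q4,q11,q12} and {q8}.
Refine {q1,q4,q11,q12} on symbol c: members go to different blocks, giving {q1,q12} and {q4,q11}.
Stable partition: {q2,q6} | {q3} | {q1,q12} | {q0,q10} | {q9} | {q7} | {q8} | {q4,q11} — 8 equivalence classes.

8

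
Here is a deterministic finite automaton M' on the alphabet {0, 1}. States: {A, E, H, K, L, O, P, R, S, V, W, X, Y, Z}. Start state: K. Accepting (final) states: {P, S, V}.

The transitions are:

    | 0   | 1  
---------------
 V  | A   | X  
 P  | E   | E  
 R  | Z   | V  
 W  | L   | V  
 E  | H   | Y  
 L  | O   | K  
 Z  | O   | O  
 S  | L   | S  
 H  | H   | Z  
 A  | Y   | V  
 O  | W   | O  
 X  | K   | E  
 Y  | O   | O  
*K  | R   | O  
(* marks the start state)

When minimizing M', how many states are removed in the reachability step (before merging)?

Starting at K and following transitions, the reachable set is {A, E, H, K, L, O, R, V, W, X, Y, Z}. That leaves P, S unreachable — 2 in total.

2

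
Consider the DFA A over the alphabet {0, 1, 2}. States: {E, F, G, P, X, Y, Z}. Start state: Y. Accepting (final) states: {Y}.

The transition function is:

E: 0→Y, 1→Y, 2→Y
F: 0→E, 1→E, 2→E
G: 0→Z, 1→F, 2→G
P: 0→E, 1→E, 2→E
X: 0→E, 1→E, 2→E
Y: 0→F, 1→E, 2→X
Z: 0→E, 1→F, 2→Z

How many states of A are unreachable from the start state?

No path from Y leads to G, P, Z; the other 4 states are all reachable.

3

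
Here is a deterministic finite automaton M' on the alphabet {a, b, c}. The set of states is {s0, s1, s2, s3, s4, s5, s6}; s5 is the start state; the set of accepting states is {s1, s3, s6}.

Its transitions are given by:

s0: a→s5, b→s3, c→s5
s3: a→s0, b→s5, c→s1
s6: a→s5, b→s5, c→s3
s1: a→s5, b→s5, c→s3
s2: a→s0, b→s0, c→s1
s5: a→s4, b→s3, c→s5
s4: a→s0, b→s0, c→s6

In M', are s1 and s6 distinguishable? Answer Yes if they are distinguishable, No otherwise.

No

Reachable states from the start: {s0,s1,s3,s4,s5,s6}. Unreachable: {s2} — drop them.
Initial partition by acceptance: {s1,s3,s6} | {s0,s4,s5}.
On input b, block {s0,s4,s5} splits into {s0,s5} and {s4}.
On input a, block {s0,s5} splits into {s0} and {s5}.
Refine {s1,s3,s6} on symbol a: members go to different blocks, giving {s1,s6} and {s3}.
The partition is now stable with 5 blocks: {s1,s6} | {s0} | {s4} | {s5} | {s3}.
s1 and s6 lie in the same block of the stable partition, so they are equivalent — no string distinguishes them.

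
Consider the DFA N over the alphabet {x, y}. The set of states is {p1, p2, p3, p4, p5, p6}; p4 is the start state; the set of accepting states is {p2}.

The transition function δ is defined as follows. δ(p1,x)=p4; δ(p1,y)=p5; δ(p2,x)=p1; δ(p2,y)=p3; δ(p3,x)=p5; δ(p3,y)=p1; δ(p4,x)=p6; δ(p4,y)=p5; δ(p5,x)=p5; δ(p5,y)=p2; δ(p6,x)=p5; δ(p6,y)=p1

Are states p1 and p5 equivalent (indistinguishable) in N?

Start with accepting vs non-accepting: {p2} | {p1,p3,p4,p5,p6}.
Refine {p1,p3,p4,p5,p6} on symbol y: members go to different blocks, giving {p1,p3,p4,p6} and {p5}.
On input x, block {p1,p3,p4,p6} splits into {p1,p4} and {p3,p6}.
On input x, block {p1,p4} splits into {p1} and {p4}.
Stable partition: {p2} | {p1} | {p5} | {p3,p6} | {p4} — 5 equivalence classes.
p1 and p5 end up in different blocks, so they are distinguishable. For instance, the string 'y' is accepted from only p5.

No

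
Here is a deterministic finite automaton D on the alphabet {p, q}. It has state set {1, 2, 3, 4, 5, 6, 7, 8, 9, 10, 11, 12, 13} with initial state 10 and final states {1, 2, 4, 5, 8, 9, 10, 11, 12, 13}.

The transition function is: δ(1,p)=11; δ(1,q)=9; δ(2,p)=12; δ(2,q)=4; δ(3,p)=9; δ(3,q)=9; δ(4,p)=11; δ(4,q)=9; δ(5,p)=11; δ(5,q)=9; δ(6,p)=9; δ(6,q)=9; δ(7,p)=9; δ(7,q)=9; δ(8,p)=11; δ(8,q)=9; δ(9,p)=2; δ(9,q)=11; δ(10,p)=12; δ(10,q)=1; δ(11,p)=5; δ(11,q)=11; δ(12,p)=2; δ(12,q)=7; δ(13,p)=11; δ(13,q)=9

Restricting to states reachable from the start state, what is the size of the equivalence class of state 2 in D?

Reachable states from the start: {1,2,4,5,7,9,10,11,12}. Unreachable: {3,6,8,13} — drop them.
P0 = {1,2,4,5,9,10,11,12} | {7}.
On input q, block {1,2,4,5,9,10,11,12} splits into {1,2,4,5,9,10,11} and {12}.
On input p, block {1,2,4,5,9,10,11} splits into {1,4,5,9,11} and {2,10}.
Split {1,4,5,9,11} by δ(·,p) → {1,4,5,11} and {9}.
On input q, block {1,4,5,11} splits into {1,4,5} and {11}.
The partition is now stable with 6 blocks: {1,4,5} | {7} | {12} | {2,10} | {9} | {11}.
The equivalence class containing 2 is {2,10}, of size 2.

2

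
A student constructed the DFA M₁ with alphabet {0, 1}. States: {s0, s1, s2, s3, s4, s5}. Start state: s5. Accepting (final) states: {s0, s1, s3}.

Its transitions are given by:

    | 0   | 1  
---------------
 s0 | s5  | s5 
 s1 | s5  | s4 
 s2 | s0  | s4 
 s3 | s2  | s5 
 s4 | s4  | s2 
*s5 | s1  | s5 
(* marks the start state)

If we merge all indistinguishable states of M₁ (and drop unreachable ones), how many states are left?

5

First remove the unreachable states {s3}; 5 states remain.
Initial partition by acceptance: {s0,s1} | {s2,s4,s5}.
Split {s2,s4,s5} by δ(·,0) → {s2,s5} and {s4}.
Split {s0,s1} by δ(·,1) → {s0} and {s1}.
Refine {s2,s5} on symbol 0: members go to different blocks, giving {s2} and {s5}.
Stable partition: {s0} | {s2} | {s4} | {s1} | {s5} — 5 equivalence classes.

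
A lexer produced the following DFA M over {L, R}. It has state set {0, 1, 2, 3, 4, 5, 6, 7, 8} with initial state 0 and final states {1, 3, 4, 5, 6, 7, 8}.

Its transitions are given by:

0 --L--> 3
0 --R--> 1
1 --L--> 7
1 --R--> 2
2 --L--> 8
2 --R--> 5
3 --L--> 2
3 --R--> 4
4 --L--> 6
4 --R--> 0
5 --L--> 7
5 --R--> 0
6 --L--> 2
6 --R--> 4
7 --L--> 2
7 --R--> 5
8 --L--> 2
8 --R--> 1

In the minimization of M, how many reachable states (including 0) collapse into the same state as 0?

All states are reachable from the start state.
Start with accepting vs non-accepting: {1,3,4,5,6,7,8} | {0,2}.
Split {1,3,4,5,6,7,8} by δ(·,L) → {3,6,7,8} and {1,4,5}.
No further refinement is possible. Final partition (3 blocks): {3,6,7,8} | {0,2} | {1,4,5}.
State 0 belongs to the block {0,2}, which has 2 states.

2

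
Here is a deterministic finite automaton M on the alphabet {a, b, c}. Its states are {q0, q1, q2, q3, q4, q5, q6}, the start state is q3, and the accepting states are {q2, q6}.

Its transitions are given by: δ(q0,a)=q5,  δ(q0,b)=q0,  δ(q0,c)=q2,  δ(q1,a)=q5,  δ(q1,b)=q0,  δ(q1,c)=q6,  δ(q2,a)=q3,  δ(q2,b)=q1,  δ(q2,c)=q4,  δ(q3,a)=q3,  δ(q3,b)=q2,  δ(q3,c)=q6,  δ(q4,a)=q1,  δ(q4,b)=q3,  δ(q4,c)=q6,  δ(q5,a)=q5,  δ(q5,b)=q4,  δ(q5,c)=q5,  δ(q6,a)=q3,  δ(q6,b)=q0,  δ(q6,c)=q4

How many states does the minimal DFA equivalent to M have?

Every state is reachable, so we keep all 7.
Initial partition by acceptance: {q2,q6} | {q0,q1,q3,q4,q5}.
Refine {q0,q1,q3,q4,q5} on symbol b: members go to different blocks, giving {q0,q1,q4,q5} and {q3}.
On input b, block {q0,q1,q4,q5} splits into {q0,q1,q5} and {q4}.
Refine {q0,q1,q5} on symbol b: members go to different blocks, giving {q0,q1} and {q5}.
The partition is now stable with 5 blocks: {q2,q6} | {q0,q1} | {q3} | {q4} | {q5}.

5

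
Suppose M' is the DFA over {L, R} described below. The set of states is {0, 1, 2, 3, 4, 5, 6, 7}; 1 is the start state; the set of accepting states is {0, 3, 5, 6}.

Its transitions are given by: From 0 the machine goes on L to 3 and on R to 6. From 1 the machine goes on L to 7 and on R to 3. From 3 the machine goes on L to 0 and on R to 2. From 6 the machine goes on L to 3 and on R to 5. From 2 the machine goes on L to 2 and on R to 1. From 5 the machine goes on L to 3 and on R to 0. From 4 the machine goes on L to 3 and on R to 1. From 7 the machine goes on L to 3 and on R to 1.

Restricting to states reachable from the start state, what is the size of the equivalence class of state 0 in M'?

Reachable states from the start: {0,1,2,3,5,6,7}. Unreachable: {4} — drop them.
P0 = {0,3,5,6} | {1,2,7}.
Split {0,3,5,6} by δ(·,R) → {0,5,6} and {3}.
Split {1,2,7} by δ(·,L) → {1,2} and {7}.
Split {1,2} by δ(·,L) → {1} and {2}.
Stable partition: {0,5,6} | {1} | {3} | {7} | {2} — 5 equivalence classes.
State 0 belongs to the block {0,5,6}, which has 3 states.

3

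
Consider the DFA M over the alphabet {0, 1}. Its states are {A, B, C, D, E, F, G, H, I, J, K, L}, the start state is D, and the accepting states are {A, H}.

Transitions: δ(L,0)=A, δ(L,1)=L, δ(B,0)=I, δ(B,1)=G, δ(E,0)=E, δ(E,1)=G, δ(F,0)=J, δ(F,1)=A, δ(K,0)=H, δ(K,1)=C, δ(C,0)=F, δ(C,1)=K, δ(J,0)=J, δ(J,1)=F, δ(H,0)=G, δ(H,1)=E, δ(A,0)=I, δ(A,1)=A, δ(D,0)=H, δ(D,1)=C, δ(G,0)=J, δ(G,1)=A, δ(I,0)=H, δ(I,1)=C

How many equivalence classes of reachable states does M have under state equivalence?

6

First remove the unreachable states {B,L}; 10 states remain.
P0 = {A,H} | {C,D,E,F,G,I,J,K}.
On input 1, block {A,H} splits into {A} and {H}.
On input 0, block {C,D,E,F,G,I,J,K} splits into {C,E,F,G,J} and {D,I,K}.
Split {C,E,F,G,J} by δ(·,1) → {E,J} and {F,G} and {C}.
The partition is now stable with 6 blocks: {A} | {E,J} | {H} | {D,I,K} | {F,G} | {C}.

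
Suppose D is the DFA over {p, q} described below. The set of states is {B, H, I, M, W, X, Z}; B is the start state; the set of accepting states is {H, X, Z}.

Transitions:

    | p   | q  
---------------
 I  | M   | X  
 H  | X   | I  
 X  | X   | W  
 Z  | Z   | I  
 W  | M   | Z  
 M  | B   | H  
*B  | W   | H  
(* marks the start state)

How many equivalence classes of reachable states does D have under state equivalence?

2

Start with accepting vs non-accepting: {H,X,Z} | {B,I,M,W}.
The partition is now stable with 2 blocks: {H,X,Z} | {B,I,M,W}.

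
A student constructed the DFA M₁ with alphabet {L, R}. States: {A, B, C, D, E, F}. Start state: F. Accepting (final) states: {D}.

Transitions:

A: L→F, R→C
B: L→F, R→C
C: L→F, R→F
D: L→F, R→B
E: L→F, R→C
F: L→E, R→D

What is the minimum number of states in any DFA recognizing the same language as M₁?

4

First remove the unreachable states {A}; 5 states remain.
Start with accepting vs non-accepting: {D} | {B,C,E,F}.
On input R, block {B,C,E,F} splits into {B,C,E} and {F}.
Split {B,C,E} by δ(·,R) → {B,E} and {C}.
No further refinement is possible. Final partition (4 blocks): {D} | {B,E} | {F} | {C}.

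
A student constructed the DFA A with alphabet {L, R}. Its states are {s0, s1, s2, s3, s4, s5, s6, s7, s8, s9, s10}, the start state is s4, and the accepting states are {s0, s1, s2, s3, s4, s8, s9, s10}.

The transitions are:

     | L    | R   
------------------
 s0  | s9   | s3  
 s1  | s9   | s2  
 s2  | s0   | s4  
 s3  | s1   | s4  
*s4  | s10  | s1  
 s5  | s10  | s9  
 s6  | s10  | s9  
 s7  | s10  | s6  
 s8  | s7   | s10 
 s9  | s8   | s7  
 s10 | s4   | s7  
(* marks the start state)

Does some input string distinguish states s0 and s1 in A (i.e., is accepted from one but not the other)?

States {s5} cannot be reached from the start state, so discard them.
P0 = {s0,s1,s2,s3,s4,s8,s9,s10} | {s6,s7}.
Split {s0,s1,s2,s3,s4,s8,s9,s10} by δ(·,L) → {s0,s1,s2,s3,s4,s9,s10} and {s8}.
On input L, block {s0,s1,s2,s3,s4,s9,s10} splits into {s0,s1,s2,s3,s4,s10} and {s9}.
Refine {s0,s1,s2,s3,s4,s10} on symbol L: members go to different blocks, giving {s2,s3,s4,s10} and {s0,s1}.
On input L, block {s2,s3,s4,s10} splits into {s2,s3} and {s4,s10}.
Split {s6,s7} by δ(·,R) → {s6} and {s7}.
Split {s4,s10} by δ(·,R) → {s4} and {s10}.
No further refinement is possible. Final partition (8 blocks): {s2,s3} | {s6} | {s8} | {s9} | {s0,s1} | {s4} | {s7} | {s10}.
s0 and s1 lie in the same block of the stable partition, so they are equivalent — no string distinguishes them.

No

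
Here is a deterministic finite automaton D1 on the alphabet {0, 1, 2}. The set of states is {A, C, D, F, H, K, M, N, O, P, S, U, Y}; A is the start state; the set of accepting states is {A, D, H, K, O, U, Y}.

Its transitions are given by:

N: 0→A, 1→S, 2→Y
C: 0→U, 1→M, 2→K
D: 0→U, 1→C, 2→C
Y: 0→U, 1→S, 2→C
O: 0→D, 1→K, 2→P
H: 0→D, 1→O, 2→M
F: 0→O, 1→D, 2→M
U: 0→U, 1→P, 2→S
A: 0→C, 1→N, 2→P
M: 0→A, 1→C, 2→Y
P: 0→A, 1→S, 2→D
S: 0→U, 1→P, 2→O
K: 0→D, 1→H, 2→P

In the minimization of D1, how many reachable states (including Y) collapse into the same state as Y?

States {F} cannot be reached from the start state, so discard them.
Initial partition by acceptance: {A,D,H,K,O,U,Y} | {C,M,N,P,S}.
Refine {A,D,H,K,O,U,Y} on symbol 0: members go to different blocks, giving {D,H,K,O,U,Y} and {A}.
On input 1, block {D,H,K,O,U,Y} splits into {H,K,O} and {D,U,Y}.
Refine {C,M,N,P,S} on symbol 0: members go to different blocks, giving {M,N,P} and {C,S}.
On input 1, block {D,U,Y} splits into {D,Y} and {U}.
Stable partition: {H,K,O} | {M,N,P} | {A} | {D,Y} | {C,S} | {U} — 6 equivalence classes.
The equivalence class containing Y is {D,Y}, of size 2.

2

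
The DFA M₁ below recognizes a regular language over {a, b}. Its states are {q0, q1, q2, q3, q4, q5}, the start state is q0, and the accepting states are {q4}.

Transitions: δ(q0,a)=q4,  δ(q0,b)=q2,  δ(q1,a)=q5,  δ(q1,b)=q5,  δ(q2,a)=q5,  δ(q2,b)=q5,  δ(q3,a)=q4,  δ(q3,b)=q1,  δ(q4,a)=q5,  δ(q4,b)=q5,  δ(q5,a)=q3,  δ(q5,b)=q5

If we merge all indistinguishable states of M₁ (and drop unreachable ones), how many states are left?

All states are reachable from the start state.
P0 = {q4} | {q0,q1,q2,q3,q5}.
Refine {q0,q1,q2,q3,q5} on symbol a: members go to different blocks, giving {q1,q2,q5} and {q0,q3}.
On input a, block {q1,q2,q5} splits into {q1,q2} and {q5}.
Stable partition: {q4} | {q1,q2} | {q0,q3} | {q5} — 4 equivalence classes.

4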